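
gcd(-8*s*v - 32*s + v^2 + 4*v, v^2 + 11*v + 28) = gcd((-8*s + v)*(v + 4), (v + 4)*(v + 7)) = v + 4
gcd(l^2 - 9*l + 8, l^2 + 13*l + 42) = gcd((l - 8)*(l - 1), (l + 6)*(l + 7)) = 1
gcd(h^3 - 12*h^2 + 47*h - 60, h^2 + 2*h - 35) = h - 5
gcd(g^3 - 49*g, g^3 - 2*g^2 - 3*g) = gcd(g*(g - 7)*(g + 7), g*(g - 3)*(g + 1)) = g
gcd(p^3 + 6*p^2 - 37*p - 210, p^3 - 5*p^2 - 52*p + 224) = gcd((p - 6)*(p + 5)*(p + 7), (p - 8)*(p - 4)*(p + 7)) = p + 7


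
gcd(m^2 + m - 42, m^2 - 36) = m - 6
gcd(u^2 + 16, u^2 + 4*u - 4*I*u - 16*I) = u - 4*I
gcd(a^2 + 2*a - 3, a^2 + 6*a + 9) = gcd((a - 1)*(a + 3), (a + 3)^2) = a + 3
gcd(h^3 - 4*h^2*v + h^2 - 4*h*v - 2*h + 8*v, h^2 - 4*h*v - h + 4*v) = -h^2 + 4*h*v + h - 4*v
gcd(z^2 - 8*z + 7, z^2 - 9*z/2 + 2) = 1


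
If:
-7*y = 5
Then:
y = -5/7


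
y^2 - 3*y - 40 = (y - 8)*(y + 5)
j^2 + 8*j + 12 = (j + 2)*(j + 6)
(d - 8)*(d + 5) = d^2 - 3*d - 40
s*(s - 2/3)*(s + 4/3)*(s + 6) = s^4 + 20*s^3/3 + 28*s^2/9 - 16*s/3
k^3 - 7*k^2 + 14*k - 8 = (k - 4)*(k - 2)*(k - 1)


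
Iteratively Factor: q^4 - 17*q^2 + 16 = (q + 1)*(q^3 - q^2 - 16*q + 16) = (q + 1)*(q + 4)*(q^2 - 5*q + 4) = (q - 1)*(q + 1)*(q + 4)*(q - 4)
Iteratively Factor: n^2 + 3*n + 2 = (n + 1)*(n + 2)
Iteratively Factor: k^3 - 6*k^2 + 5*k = (k - 1)*(k^2 - 5*k) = k*(k - 1)*(k - 5)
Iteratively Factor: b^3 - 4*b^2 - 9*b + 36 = (b - 4)*(b^2 - 9) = (b - 4)*(b + 3)*(b - 3)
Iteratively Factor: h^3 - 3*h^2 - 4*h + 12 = (h + 2)*(h^2 - 5*h + 6) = (h - 3)*(h + 2)*(h - 2)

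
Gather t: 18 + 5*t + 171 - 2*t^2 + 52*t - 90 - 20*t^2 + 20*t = -22*t^2 + 77*t + 99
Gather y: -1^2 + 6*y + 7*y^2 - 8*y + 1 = 7*y^2 - 2*y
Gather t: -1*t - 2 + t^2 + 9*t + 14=t^2 + 8*t + 12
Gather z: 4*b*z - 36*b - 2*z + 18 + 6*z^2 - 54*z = -36*b + 6*z^2 + z*(4*b - 56) + 18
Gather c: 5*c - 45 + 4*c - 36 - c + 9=8*c - 72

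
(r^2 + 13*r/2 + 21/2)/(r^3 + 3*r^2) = (r + 7/2)/r^2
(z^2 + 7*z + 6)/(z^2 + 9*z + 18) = (z + 1)/(z + 3)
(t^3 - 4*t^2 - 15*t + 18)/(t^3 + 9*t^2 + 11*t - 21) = (t - 6)/(t + 7)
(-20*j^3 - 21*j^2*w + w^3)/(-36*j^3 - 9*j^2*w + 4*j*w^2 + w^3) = (-5*j^2 - 4*j*w + w^2)/(-9*j^2 + w^2)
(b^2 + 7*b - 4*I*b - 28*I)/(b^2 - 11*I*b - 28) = (b + 7)/(b - 7*I)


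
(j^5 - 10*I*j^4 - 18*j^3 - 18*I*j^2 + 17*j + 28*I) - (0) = j^5 - 10*I*j^4 - 18*j^3 - 18*I*j^2 + 17*j + 28*I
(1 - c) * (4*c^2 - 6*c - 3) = -4*c^3 + 10*c^2 - 3*c - 3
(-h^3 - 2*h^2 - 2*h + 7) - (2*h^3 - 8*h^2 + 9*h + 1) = -3*h^3 + 6*h^2 - 11*h + 6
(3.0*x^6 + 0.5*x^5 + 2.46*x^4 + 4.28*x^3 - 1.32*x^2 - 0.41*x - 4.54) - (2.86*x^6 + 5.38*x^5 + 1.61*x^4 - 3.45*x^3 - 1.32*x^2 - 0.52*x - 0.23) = 0.14*x^6 - 4.88*x^5 + 0.85*x^4 + 7.73*x^3 + 0.11*x - 4.31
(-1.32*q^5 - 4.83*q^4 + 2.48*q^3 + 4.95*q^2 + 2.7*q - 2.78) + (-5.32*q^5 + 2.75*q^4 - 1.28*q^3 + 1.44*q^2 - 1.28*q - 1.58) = -6.64*q^5 - 2.08*q^4 + 1.2*q^3 + 6.39*q^2 + 1.42*q - 4.36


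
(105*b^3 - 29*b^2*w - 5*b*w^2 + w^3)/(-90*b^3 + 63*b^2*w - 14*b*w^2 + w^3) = (-35*b^2 - 2*b*w + w^2)/(30*b^2 - 11*b*w + w^2)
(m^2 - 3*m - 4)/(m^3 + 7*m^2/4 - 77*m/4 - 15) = 4*(m + 1)/(4*m^2 + 23*m + 15)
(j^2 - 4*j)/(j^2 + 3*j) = (j - 4)/(j + 3)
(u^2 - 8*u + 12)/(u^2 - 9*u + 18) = (u - 2)/(u - 3)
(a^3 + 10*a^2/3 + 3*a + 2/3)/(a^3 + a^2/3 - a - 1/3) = (a + 2)/(a - 1)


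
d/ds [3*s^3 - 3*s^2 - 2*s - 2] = 9*s^2 - 6*s - 2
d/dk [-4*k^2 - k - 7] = -8*k - 1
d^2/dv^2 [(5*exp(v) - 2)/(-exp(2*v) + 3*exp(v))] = (-5*exp(3*v) - 7*exp(2*v) - 18*exp(v) + 18)*exp(-v)/(exp(3*v) - 9*exp(2*v) + 27*exp(v) - 27)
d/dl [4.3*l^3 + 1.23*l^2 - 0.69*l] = 12.9*l^2 + 2.46*l - 0.69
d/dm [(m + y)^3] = 3*(m + y)^2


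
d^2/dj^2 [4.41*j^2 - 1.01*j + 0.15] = 8.82000000000000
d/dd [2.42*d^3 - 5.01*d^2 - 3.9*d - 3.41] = 7.26*d^2 - 10.02*d - 3.9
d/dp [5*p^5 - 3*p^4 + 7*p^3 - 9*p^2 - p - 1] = 25*p^4 - 12*p^3 + 21*p^2 - 18*p - 1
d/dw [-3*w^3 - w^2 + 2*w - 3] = -9*w^2 - 2*w + 2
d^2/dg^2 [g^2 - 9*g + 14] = 2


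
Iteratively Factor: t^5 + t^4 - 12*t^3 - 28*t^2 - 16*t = (t + 2)*(t^4 - t^3 - 10*t^2 - 8*t) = (t + 1)*(t + 2)*(t^3 - 2*t^2 - 8*t) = (t - 4)*(t + 1)*(t + 2)*(t^2 + 2*t) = t*(t - 4)*(t + 1)*(t + 2)*(t + 2)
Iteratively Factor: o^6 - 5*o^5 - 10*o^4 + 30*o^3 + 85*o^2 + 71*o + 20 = (o - 4)*(o^5 - o^4 - 14*o^3 - 26*o^2 - 19*o - 5) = (o - 4)*(o + 1)*(o^4 - 2*o^3 - 12*o^2 - 14*o - 5) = (o - 4)*(o + 1)^2*(o^3 - 3*o^2 - 9*o - 5) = (o - 4)*(o + 1)^3*(o^2 - 4*o - 5) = (o - 4)*(o + 1)^4*(o - 5)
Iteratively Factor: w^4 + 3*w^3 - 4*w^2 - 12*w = (w + 2)*(w^3 + w^2 - 6*w) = w*(w + 2)*(w^2 + w - 6) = w*(w + 2)*(w + 3)*(w - 2)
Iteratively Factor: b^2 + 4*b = (b)*(b + 4)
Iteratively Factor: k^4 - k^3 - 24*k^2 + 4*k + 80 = (k - 2)*(k^3 + k^2 - 22*k - 40) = (k - 2)*(k + 2)*(k^2 - k - 20) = (k - 5)*(k - 2)*(k + 2)*(k + 4)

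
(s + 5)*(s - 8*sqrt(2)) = s^2 - 8*sqrt(2)*s + 5*s - 40*sqrt(2)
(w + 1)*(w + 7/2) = w^2 + 9*w/2 + 7/2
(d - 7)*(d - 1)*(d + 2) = d^3 - 6*d^2 - 9*d + 14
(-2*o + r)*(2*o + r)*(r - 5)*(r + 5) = -4*o^2*r^2 + 100*o^2 + r^4 - 25*r^2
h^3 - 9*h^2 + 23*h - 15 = (h - 5)*(h - 3)*(h - 1)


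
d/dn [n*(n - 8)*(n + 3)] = 3*n^2 - 10*n - 24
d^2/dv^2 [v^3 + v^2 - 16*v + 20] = 6*v + 2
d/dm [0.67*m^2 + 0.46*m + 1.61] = 1.34*m + 0.46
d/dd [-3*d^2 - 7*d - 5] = -6*d - 7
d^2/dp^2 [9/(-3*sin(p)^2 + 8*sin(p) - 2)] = 18*(18*sin(p)^4 - 36*sin(p)^3 - 7*sin(p)^2 + 80*sin(p) - 58)/(3*sin(p)^2 - 8*sin(p) + 2)^3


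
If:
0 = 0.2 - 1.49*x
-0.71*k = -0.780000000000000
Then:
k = 1.10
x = 0.13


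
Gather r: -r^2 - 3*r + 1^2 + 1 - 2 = -r^2 - 3*r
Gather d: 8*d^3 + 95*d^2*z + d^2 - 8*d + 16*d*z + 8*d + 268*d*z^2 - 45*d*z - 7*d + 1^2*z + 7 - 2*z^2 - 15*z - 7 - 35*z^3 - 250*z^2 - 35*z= 8*d^3 + d^2*(95*z + 1) + d*(268*z^2 - 29*z - 7) - 35*z^3 - 252*z^2 - 49*z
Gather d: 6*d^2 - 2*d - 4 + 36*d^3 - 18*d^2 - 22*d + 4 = 36*d^3 - 12*d^2 - 24*d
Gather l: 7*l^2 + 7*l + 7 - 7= 7*l^2 + 7*l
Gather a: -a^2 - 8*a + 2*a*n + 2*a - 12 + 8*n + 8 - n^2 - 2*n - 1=-a^2 + a*(2*n - 6) - n^2 + 6*n - 5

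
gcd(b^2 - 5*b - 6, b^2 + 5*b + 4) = b + 1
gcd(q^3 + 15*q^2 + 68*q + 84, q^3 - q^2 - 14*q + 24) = 1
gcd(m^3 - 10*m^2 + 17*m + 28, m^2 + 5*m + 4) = m + 1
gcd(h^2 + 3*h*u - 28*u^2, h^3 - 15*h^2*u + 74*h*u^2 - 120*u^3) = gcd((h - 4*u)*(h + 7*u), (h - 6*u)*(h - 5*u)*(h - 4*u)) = -h + 4*u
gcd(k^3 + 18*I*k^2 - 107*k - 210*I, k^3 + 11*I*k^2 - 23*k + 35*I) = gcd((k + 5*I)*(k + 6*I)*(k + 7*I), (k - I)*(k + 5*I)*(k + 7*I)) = k^2 + 12*I*k - 35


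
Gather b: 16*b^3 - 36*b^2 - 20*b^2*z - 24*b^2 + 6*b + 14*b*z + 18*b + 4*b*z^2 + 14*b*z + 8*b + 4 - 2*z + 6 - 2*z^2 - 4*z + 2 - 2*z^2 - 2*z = 16*b^3 + b^2*(-20*z - 60) + b*(4*z^2 + 28*z + 32) - 4*z^2 - 8*z + 12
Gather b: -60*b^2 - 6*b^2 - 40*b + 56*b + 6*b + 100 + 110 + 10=-66*b^2 + 22*b + 220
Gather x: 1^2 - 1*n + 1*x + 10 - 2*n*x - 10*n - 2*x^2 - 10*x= -11*n - 2*x^2 + x*(-2*n - 9) + 11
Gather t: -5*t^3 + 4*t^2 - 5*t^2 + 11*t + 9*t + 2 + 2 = -5*t^3 - t^2 + 20*t + 4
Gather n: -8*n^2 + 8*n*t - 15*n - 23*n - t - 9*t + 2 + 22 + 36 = -8*n^2 + n*(8*t - 38) - 10*t + 60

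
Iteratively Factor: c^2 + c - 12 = (c - 3)*(c + 4)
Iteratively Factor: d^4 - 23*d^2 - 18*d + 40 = (d + 2)*(d^3 - 2*d^2 - 19*d + 20) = (d - 1)*(d + 2)*(d^2 - d - 20) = (d - 1)*(d + 2)*(d + 4)*(d - 5)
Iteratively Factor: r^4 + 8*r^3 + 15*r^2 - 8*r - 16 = (r - 1)*(r^3 + 9*r^2 + 24*r + 16) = (r - 1)*(r + 1)*(r^2 + 8*r + 16) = (r - 1)*(r + 1)*(r + 4)*(r + 4)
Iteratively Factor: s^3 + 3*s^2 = (s)*(s^2 + 3*s) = s*(s + 3)*(s)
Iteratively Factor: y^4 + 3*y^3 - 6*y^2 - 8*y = (y + 1)*(y^3 + 2*y^2 - 8*y) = (y + 1)*(y + 4)*(y^2 - 2*y) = (y - 2)*(y + 1)*(y + 4)*(y)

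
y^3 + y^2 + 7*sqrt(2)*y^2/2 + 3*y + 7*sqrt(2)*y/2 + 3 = (y + 1)*(y + sqrt(2)/2)*(y + 3*sqrt(2))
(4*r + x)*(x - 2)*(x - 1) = 4*r*x^2 - 12*r*x + 8*r + x^3 - 3*x^2 + 2*x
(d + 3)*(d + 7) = d^2 + 10*d + 21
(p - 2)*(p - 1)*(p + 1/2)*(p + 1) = p^4 - 3*p^3/2 - 2*p^2 + 3*p/2 + 1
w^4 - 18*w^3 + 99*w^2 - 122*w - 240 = (w - 8)*(w - 6)*(w - 5)*(w + 1)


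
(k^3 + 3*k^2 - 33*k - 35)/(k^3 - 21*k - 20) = (k + 7)/(k + 4)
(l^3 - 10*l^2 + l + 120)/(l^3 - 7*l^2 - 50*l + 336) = (l^2 - 2*l - 15)/(l^2 + l - 42)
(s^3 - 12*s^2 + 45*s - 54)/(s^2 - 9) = (s^2 - 9*s + 18)/(s + 3)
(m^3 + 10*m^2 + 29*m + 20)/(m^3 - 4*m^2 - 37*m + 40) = (m^2 + 5*m + 4)/(m^2 - 9*m + 8)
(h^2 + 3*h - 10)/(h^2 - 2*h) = (h + 5)/h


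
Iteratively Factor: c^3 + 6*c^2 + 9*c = (c + 3)*(c^2 + 3*c) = (c + 3)^2*(c)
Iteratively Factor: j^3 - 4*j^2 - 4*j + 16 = (j - 2)*(j^2 - 2*j - 8) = (j - 2)*(j + 2)*(j - 4)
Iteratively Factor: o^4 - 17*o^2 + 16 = (o - 1)*(o^3 + o^2 - 16*o - 16) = (o - 1)*(o + 4)*(o^2 - 3*o - 4) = (o - 4)*(o - 1)*(o + 4)*(o + 1)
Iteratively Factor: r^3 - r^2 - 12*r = (r)*(r^2 - r - 12) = r*(r + 3)*(r - 4)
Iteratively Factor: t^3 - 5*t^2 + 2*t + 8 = (t + 1)*(t^2 - 6*t + 8) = (t - 2)*(t + 1)*(t - 4)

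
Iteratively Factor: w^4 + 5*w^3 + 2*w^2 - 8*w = (w - 1)*(w^3 + 6*w^2 + 8*w) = (w - 1)*(w + 4)*(w^2 + 2*w) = w*(w - 1)*(w + 4)*(w + 2)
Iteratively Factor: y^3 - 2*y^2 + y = (y - 1)*(y^2 - y) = (y - 1)^2*(y)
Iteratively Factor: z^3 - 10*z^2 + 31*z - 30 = (z - 3)*(z^2 - 7*z + 10) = (z - 3)*(z - 2)*(z - 5)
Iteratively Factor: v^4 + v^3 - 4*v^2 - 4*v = (v - 2)*(v^3 + 3*v^2 + 2*v) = v*(v - 2)*(v^2 + 3*v + 2) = v*(v - 2)*(v + 2)*(v + 1)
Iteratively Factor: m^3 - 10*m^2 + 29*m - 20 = (m - 5)*(m^2 - 5*m + 4) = (m - 5)*(m - 4)*(m - 1)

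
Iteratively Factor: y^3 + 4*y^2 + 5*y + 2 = (y + 1)*(y^2 + 3*y + 2) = (y + 1)*(y + 2)*(y + 1)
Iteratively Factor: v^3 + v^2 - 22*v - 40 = (v + 2)*(v^2 - v - 20) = (v - 5)*(v + 2)*(v + 4)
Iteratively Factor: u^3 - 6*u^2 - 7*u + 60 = (u - 4)*(u^2 - 2*u - 15) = (u - 4)*(u + 3)*(u - 5)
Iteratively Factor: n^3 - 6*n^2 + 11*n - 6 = (n - 3)*(n^2 - 3*n + 2) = (n - 3)*(n - 2)*(n - 1)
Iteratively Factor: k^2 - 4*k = (k - 4)*(k)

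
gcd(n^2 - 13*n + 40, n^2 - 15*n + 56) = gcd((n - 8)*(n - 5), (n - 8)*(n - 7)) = n - 8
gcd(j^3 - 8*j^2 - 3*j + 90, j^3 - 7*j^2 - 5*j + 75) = j^2 - 2*j - 15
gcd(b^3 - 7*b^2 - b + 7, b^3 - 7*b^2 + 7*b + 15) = b + 1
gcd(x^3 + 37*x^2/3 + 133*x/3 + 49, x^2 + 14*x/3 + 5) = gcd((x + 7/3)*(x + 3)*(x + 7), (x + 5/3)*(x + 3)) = x + 3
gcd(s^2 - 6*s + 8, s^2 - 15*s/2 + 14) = s - 4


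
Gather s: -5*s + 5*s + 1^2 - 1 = 0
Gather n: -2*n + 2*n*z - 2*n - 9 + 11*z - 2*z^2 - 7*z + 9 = n*(2*z - 4) - 2*z^2 + 4*z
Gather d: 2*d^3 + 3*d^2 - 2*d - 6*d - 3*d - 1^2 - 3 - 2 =2*d^3 + 3*d^2 - 11*d - 6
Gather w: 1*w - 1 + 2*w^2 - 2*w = 2*w^2 - w - 1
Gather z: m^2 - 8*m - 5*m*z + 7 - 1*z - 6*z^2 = m^2 - 8*m - 6*z^2 + z*(-5*m - 1) + 7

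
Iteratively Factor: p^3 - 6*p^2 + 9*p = (p - 3)*(p^2 - 3*p) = p*(p - 3)*(p - 3)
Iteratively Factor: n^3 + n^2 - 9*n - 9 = (n + 1)*(n^2 - 9) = (n - 3)*(n + 1)*(n + 3)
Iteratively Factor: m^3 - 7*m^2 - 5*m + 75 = (m + 3)*(m^2 - 10*m + 25) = (m - 5)*(m + 3)*(m - 5)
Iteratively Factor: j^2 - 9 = (j - 3)*(j + 3)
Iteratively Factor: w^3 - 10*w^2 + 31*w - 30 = (w - 5)*(w^2 - 5*w + 6) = (w - 5)*(w - 3)*(w - 2)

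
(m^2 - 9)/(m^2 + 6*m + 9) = (m - 3)/(m + 3)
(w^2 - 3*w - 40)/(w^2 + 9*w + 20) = (w - 8)/(w + 4)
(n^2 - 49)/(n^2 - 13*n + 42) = (n + 7)/(n - 6)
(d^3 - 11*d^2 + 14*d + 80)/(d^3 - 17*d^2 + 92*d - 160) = (d + 2)/(d - 4)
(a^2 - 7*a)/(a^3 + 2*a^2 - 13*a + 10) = a*(a - 7)/(a^3 + 2*a^2 - 13*a + 10)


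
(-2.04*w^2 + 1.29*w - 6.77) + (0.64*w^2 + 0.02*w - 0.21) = -1.4*w^2 + 1.31*w - 6.98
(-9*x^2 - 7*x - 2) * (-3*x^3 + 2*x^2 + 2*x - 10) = 27*x^5 + 3*x^4 - 26*x^3 + 72*x^2 + 66*x + 20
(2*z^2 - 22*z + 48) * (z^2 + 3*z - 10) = 2*z^4 - 16*z^3 - 38*z^2 + 364*z - 480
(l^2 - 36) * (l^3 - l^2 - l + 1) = l^5 - l^4 - 37*l^3 + 37*l^2 + 36*l - 36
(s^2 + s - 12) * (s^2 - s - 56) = s^4 - 69*s^2 - 44*s + 672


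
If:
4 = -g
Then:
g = -4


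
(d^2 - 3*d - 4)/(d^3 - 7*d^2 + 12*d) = (d + 1)/(d*(d - 3))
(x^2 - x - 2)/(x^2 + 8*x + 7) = (x - 2)/(x + 7)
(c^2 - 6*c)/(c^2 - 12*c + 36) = c/(c - 6)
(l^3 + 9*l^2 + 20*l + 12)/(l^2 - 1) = (l^2 + 8*l + 12)/(l - 1)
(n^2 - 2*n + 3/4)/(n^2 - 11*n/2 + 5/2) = (n - 3/2)/(n - 5)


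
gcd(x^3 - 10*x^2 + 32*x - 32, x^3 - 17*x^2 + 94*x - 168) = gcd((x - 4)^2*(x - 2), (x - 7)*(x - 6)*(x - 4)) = x - 4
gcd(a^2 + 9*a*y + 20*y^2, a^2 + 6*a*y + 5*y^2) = a + 5*y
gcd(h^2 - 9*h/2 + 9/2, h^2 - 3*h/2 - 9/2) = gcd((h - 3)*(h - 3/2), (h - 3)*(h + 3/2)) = h - 3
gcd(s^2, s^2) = s^2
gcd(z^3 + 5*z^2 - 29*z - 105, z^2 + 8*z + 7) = z + 7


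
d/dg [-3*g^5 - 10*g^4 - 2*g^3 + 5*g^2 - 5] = g*(-15*g^3 - 40*g^2 - 6*g + 10)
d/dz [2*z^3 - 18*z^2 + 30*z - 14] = 6*z^2 - 36*z + 30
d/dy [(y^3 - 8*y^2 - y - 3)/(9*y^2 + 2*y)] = (9*y^4 + 4*y^3 - 7*y^2 + 54*y + 6)/(y^2*(81*y^2 + 36*y + 4))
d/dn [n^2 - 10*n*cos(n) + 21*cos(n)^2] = 10*n*sin(n) + 2*n - 21*sin(2*n) - 10*cos(n)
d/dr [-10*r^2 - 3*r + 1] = -20*r - 3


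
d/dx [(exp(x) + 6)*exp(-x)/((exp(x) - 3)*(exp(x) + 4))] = (-2*exp(3*x) - 19*exp(2*x) - 12*exp(x) + 72)*exp(-x)/(exp(4*x) + 2*exp(3*x) - 23*exp(2*x) - 24*exp(x) + 144)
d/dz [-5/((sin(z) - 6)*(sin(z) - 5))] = 5*(2*sin(z) - 11)*cos(z)/((sin(z) - 6)^2*(sin(z) - 5)^2)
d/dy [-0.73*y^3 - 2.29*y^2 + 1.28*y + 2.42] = -2.19*y^2 - 4.58*y + 1.28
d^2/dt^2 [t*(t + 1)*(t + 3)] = 6*t + 8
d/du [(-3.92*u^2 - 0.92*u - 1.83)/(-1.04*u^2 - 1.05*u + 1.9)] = (3.1592*u^2 - 18.7024*u - 3.6695)/(1.0816*u^4 + 2.184*u^3 - 2.8495*u^2 - 3.99*u + 3.61)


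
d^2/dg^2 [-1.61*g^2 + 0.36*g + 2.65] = -3.22000000000000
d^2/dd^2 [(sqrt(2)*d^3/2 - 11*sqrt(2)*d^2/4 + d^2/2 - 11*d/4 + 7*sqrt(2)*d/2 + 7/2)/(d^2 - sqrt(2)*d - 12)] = (-33*d^3 + 44*sqrt(2)*d^3 - 396*sqrt(2)*d^2 + 258*d^2 - 396*d + 1326*sqrt(2)*d - 1452*sqrt(2) + 148)/(2*(d^6 - 3*sqrt(2)*d^5 - 30*d^4 + 70*sqrt(2)*d^3 + 360*d^2 - 432*sqrt(2)*d - 1728))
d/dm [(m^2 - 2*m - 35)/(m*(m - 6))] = 2*(-2*m^2 + 35*m - 105)/(m^2*(m^2 - 12*m + 36))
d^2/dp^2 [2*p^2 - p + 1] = 4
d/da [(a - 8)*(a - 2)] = 2*a - 10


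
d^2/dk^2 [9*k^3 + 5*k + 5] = 54*k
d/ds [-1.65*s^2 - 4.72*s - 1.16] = -3.3*s - 4.72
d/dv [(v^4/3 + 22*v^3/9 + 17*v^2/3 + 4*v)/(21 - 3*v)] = (-9*v^4 + 40*v^3 + 411*v^2 + 714*v + 252)/(27*(v^2 - 14*v + 49))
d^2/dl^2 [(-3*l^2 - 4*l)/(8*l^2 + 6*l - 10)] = (-28*l^3 - 180*l^2 - 240*l - 135)/(64*l^6 + 144*l^5 - 132*l^4 - 333*l^3 + 165*l^2 + 225*l - 125)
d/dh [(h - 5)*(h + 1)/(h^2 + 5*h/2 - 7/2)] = 2*(13*h^2 + 6*h + 53)/(4*h^4 + 20*h^3 - 3*h^2 - 70*h + 49)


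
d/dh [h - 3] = 1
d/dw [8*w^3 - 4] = 24*w^2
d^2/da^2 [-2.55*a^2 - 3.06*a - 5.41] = -5.10000000000000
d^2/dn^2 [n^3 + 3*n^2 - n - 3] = 6*n + 6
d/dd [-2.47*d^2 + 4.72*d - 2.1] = 4.72 - 4.94*d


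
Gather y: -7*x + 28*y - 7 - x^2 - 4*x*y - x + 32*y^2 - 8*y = -x^2 - 8*x + 32*y^2 + y*(20 - 4*x) - 7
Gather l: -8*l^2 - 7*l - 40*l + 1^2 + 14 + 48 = -8*l^2 - 47*l + 63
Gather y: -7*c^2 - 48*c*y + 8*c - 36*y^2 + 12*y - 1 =-7*c^2 + 8*c - 36*y^2 + y*(12 - 48*c) - 1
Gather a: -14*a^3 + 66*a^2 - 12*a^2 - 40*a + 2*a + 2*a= -14*a^3 + 54*a^2 - 36*a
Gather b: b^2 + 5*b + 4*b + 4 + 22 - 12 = b^2 + 9*b + 14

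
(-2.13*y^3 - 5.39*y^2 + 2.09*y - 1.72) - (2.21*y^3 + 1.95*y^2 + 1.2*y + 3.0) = -4.34*y^3 - 7.34*y^2 + 0.89*y - 4.72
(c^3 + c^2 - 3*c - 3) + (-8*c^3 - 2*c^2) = -7*c^3 - c^2 - 3*c - 3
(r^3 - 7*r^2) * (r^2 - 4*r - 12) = r^5 - 11*r^4 + 16*r^3 + 84*r^2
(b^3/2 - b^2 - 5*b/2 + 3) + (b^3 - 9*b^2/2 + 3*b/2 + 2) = 3*b^3/2 - 11*b^2/2 - b + 5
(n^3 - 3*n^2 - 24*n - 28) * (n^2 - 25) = n^5 - 3*n^4 - 49*n^3 + 47*n^2 + 600*n + 700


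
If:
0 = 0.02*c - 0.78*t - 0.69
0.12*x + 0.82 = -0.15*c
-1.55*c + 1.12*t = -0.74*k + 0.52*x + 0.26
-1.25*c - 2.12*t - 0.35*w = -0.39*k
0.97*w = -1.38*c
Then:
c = 1.91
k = -0.87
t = -0.84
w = -2.71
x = -9.22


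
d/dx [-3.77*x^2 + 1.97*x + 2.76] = 1.97 - 7.54*x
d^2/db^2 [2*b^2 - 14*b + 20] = 4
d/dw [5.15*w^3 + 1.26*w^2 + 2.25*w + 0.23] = 15.45*w^2 + 2.52*w + 2.25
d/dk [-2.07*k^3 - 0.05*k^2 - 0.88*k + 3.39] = -6.21*k^2 - 0.1*k - 0.88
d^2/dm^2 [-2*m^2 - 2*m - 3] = -4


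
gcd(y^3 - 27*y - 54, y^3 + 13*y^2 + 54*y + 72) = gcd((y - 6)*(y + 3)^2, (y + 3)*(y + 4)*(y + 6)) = y + 3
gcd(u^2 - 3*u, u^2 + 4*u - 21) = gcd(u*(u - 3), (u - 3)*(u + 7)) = u - 3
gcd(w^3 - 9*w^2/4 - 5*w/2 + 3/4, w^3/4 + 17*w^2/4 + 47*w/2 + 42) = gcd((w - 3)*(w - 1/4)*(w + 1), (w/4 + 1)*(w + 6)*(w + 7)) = 1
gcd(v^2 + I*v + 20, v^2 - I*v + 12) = v - 4*I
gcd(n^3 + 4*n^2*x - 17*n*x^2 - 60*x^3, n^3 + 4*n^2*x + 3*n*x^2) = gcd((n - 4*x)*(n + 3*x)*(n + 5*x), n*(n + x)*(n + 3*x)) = n + 3*x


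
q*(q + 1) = q^2 + q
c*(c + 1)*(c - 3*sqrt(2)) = c^3 - 3*sqrt(2)*c^2 + c^2 - 3*sqrt(2)*c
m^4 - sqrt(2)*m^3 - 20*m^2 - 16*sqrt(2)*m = m*(m - 4*sqrt(2))*(m + sqrt(2))*(m + 2*sqrt(2))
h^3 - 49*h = h*(h - 7)*(h + 7)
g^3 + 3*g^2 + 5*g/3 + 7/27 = (g + 1/3)^2*(g + 7/3)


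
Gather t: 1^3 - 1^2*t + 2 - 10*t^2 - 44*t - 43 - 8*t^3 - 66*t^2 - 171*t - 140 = -8*t^3 - 76*t^2 - 216*t - 180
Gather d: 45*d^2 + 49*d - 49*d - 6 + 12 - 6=45*d^2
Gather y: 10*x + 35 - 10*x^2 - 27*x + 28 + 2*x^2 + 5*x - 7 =-8*x^2 - 12*x + 56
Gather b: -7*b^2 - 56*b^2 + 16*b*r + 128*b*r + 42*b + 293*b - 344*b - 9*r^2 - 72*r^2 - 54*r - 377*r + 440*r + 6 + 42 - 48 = -63*b^2 + b*(144*r - 9) - 81*r^2 + 9*r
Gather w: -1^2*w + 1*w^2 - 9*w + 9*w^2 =10*w^2 - 10*w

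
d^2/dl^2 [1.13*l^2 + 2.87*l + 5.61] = 2.26000000000000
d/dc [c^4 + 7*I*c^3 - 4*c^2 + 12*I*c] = 4*c^3 + 21*I*c^2 - 8*c + 12*I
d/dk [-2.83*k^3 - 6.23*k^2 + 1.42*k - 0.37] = -8.49*k^2 - 12.46*k + 1.42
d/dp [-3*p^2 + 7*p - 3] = 7 - 6*p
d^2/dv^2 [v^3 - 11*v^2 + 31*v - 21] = 6*v - 22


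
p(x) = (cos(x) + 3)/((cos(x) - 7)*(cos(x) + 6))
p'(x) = (cos(x) + 3)*sin(x)/((cos(x) - 7)*(cos(x) + 6)^2) - sin(x)/((cos(x) - 7)*(cos(x) + 6)) + (cos(x) + 3)*sin(x)/((cos(x) - 7)^2*(cos(x) + 6))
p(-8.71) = -0.06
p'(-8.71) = -0.01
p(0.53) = -0.09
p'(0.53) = 0.01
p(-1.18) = -0.08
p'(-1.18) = -0.02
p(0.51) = -0.09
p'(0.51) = 0.01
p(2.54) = -0.05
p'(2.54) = 0.01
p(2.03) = -0.06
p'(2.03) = 0.02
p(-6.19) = -0.10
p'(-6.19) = 0.00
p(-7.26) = -0.08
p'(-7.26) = -0.02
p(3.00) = -0.05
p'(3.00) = 0.00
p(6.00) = -0.09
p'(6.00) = -0.00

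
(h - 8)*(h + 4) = h^2 - 4*h - 32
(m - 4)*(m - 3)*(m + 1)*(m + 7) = m^4 + m^3 - 37*m^2 + 47*m + 84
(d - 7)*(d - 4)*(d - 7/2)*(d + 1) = d^4 - 27*d^3/2 + 52*d^2 - 63*d/2 - 98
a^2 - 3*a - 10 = (a - 5)*(a + 2)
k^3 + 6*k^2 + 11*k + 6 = (k + 1)*(k + 2)*(k + 3)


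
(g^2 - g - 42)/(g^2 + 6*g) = (g - 7)/g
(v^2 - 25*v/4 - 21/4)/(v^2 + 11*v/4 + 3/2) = (v - 7)/(v + 2)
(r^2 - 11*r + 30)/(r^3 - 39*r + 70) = (r - 6)/(r^2 + 5*r - 14)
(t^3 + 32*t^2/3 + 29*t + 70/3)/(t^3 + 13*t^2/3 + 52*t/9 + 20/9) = 3*(t + 7)/(3*t + 2)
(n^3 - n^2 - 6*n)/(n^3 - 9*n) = (n + 2)/(n + 3)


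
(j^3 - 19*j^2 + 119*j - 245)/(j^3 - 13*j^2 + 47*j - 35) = (j - 7)/(j - 1)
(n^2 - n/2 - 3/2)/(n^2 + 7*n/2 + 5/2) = (2*n - 3)/(2*n + 5)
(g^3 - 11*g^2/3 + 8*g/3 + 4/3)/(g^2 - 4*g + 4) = g + 1/3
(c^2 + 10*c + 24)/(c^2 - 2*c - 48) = (c + 4)/(c - 8)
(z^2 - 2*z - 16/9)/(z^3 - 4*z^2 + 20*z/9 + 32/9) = 1/(z - 2)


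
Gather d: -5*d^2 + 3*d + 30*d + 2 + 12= -5*d^2 + 33*d + 14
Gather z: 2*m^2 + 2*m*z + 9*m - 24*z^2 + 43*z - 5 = 2*m^2 + 9*m - 24*z^2 + z*(2*m + 43) - 5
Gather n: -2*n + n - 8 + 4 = -n - 4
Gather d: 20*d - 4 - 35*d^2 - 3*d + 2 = -35*d^2 + 17*d - 2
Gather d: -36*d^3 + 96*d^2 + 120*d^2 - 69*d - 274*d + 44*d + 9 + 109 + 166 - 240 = -36*d^3 + 216*d^2 - 299*d + 44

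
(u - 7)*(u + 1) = u^2 - 6*u - 7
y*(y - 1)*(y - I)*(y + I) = y^4 - y^3 + y^2 - y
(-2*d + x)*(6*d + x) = -12*d^2 + 4*d*x + x^2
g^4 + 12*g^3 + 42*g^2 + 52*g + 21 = (g + 1)^2*(g + 3)*(g + 7)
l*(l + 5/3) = l^2 + 5*l/3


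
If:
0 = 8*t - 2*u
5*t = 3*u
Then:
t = 0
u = 0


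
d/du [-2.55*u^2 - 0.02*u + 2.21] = -5.1*u - 0.02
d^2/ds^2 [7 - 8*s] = 0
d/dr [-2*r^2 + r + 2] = 1 - 4*r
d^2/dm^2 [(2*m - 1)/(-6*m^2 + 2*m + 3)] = 4*(2*(2*m - 1)*(6*m - 1)^2 + (18*m - 5)*(-6*m^2 + 2*m + 3))/(-6*m^2 + 2*m + 3)^3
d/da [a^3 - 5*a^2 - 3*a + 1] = 3*a^2 - 10*a - 3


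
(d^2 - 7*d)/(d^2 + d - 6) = d*(d - 7)/(d^2 + d - 6)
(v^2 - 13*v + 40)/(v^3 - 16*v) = (v^2 - 13*v + 40)/(v*(v^2 - 16))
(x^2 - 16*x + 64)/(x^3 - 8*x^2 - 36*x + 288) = (x - 8)/(x^2 - 36)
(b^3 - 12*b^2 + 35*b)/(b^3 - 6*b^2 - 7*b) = (b - 5)/(b + 1)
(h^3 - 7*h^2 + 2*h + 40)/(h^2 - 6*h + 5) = (h^2 - 2*h - 8)/(h - 1)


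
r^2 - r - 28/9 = (r - 7/3)*(r + 4/3)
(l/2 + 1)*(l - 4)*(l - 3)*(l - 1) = l^4/2 - 3*l^3 + 3*l^2/2 + 13*l - 12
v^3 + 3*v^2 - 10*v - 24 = (v - 3)*(v + 2)*(v + 4)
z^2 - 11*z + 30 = (z - 6)*(z - 5)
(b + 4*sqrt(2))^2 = b^2 + 8*sqrt(2)*b + 32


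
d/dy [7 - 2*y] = -2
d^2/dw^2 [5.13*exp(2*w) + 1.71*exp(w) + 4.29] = (20.52*exp(w) + 1.71)*exp(w)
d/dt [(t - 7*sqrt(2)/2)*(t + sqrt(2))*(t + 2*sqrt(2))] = 3*t^2 - sqrt(2)*t - 17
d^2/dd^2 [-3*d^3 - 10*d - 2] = -18*d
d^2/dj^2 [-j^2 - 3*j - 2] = -2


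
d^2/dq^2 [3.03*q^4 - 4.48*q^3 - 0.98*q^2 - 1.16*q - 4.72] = 36.36*q^2 - 26.88*q - 1.96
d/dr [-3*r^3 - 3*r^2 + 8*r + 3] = -9*r^2 - 6*r + 8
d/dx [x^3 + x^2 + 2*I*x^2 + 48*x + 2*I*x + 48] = 3*x^2 + x*(2 + 4*I) + 48 + 2*I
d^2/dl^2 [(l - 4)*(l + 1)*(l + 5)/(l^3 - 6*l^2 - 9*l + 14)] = 4*(4*l^6 - 15*l^5 + 96*l^4 - 17*l^3 + 51*l^2 - 3300*l - 2651)/(l^9 - 18*l^8 + 81*l^7 + 150*l^6 - 1233*l^5 - 702*l^4 + 4395*l^3 - 126*l^2 - 5292*l + 2744)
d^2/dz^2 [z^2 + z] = 2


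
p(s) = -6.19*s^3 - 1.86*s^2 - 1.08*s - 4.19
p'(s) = -18.57*s^2 - 3.72*s - 1.08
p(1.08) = -15.32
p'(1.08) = -26.76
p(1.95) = -59.27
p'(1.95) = -78.95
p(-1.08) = 2.60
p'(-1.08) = -18.72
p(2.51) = -116.50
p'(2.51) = -127.41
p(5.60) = -1155.63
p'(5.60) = -604.27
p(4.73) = -705.96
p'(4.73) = -434.14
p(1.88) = -53.92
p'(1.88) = -73.71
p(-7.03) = 2062.06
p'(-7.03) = -892.67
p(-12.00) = 10437.25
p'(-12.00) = -2630.52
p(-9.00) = 4367.38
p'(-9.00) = -1471.77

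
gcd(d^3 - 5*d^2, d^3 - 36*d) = d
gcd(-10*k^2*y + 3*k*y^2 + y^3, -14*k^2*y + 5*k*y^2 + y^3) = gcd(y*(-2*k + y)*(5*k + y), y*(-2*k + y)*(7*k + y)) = -2*k*y + y^2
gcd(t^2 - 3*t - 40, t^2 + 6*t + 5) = t + 5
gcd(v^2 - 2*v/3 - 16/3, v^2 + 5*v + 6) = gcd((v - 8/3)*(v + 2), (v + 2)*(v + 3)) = v + 2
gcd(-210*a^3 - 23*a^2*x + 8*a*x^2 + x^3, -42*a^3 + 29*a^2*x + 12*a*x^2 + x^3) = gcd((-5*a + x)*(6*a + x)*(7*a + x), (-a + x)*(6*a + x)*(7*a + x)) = 42*a^2 + 13*a*x + x^2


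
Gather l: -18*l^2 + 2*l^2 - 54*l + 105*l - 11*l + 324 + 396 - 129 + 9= -16*l^2 + 40*l + 600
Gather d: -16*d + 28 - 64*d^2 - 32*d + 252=-64*d^2 - 48*d + 280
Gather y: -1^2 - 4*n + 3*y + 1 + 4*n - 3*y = 0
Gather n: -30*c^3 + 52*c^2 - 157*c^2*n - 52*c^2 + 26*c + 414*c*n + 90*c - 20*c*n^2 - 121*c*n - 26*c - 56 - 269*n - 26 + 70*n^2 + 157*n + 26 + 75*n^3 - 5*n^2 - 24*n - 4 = -30*c^3 + 90*c + 75*n^3 + n^2*(65 - 20*c) + n*(-157*c^2 + 293*c - 136) - 60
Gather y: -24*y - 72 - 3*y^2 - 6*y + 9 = -3*y^2 - 30*y - 63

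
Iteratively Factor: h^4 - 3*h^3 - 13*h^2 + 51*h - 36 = (h + 4)*(h^3 - 7*h^2 + 15*h - 9) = (h - 3)*(h + 4)*(h^2 - 4*h + 3) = (h - 3)^2*(h + 4)*(h - 1)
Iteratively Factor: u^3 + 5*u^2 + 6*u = (u + 2)*(u^2 + 3*u) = u*(u + 2)*(u + 3)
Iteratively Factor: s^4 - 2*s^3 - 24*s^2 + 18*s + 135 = (s + 3)*(s^3 - 5*s^2 - 9*s + 45) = (s - 3)*(s + 3)*(s^2 - 2*s - 15) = (s - 3)*(s + 3)^2*(s - 5)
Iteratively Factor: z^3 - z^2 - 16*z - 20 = (z + 2)*(z^2 - 3*z - 10) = (z - 5)*(z + 2)*(z + 2)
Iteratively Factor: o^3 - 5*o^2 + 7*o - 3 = (o - 1)*(o^2 - 4*o + 3) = (o - 1)^2*(o - 3)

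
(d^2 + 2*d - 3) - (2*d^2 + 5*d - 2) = -d^2 - 3*d - 1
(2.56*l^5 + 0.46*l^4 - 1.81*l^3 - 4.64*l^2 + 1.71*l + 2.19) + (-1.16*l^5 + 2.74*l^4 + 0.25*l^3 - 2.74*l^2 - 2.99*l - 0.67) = 1.4*l^5 + 3.2*l^4 - 1.56*l^3 - 7.38*l^2 - 1.28*l + 1.52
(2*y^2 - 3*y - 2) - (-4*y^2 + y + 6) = 6*y^2 - 4*y - 8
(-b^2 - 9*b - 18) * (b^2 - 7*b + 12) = -b^4 - 2*b^3 + 33*b^2 + 18*b - 216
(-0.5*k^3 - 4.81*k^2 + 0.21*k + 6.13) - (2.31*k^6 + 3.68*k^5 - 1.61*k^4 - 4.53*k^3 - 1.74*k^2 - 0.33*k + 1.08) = -2.31*k^6 - 3.68*k^5 + 1.61*k^4 + 4.03*k^3 - 3.07*k^2 + 0.54*k + 5.05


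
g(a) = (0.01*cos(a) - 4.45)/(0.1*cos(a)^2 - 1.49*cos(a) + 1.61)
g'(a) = (0.2*sin(a)*cos(a) - 1.49*sin(a))*(0.01*cos(a) - 4.45)/(0.1*cos(a)^2 - 1.49*cos(a) + 1.61)^2 - 0.01*sin(a)/(0.1*cos(a)^2 - 1.49*cos(a) + 1.61) = (0.001*cos(a)^2 - 0.89*cos(a) + 6.6144)*sin(a)/(0.01*cos(a)^4 - 0.298*cos(a)^3 + 2.5421*cos(a)^2 - 4.7978*cos(a) + 2.5921)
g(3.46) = -1.43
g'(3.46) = -0.24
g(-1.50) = -2.96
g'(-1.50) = -2.88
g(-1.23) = -3.96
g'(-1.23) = -4.72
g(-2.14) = -1.82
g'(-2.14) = -1.00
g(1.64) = -2.60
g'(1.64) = 2.27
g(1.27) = -3.78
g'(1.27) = 4.38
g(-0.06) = -19.97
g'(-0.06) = -6.95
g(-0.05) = -20.04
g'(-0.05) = -5.83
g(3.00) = -1.40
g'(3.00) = 0.10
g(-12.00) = -10.48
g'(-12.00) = 17.51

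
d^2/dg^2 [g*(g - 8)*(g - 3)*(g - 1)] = 12*g^2 - 72*g + 70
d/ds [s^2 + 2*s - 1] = 2*s + 2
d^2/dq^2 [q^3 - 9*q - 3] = 6*q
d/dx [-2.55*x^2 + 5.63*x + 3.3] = 5.63 - 5.1*x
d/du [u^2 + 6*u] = 2*u + 6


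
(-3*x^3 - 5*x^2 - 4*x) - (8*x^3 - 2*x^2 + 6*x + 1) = -11*x^3 - 3*x^2 - 10*x - 1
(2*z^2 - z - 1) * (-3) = -6*z^2 + 3*z + 3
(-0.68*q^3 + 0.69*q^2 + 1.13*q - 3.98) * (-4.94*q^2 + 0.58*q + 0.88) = 3.3592*q^5 - 3.803*q^4 - 5.7804*q^3 + 20.9238*q^2 - 1.314*q - 3.5024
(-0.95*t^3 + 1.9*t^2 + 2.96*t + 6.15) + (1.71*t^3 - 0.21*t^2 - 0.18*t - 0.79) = 0.76*t^3 + 1.69*t^2 + 2.78*t + 5.36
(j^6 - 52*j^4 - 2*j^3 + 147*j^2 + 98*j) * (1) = j^6 - 52*j^4 - 2*j^3 + 147*j^2 + 98*j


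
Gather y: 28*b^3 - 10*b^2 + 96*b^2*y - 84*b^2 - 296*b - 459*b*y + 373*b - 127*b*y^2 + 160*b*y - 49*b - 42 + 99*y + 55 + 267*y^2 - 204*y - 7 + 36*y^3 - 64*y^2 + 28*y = 28*b^3 - 94*b^2 + 28*b + 36*y^3 + y^2*(203 - 127*b) + y*(96*b^2 - 299*b - 77) + 6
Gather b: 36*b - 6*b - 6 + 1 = 30*b - 5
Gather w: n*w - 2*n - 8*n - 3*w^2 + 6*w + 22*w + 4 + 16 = -10*n - 3*w^2 + w*(n + 28) + 20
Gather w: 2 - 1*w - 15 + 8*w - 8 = 7*w - 21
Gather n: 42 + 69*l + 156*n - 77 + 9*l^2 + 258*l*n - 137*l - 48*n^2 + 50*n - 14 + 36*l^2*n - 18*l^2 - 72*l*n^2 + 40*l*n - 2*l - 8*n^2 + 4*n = -9*l^2 - 70*l + n^2*(-72*l - 56) + n*(36*l^2 + 298*l + 210) - 49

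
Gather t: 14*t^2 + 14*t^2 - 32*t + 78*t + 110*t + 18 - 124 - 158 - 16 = 28*t^2 + 156*t - 280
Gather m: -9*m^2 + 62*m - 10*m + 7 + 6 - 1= -9*m^2 + 52*m + 12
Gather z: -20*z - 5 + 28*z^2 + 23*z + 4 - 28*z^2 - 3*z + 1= 0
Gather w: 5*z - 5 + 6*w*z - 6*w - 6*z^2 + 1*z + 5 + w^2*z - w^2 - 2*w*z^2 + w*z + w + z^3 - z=w^2*(z - 1) + w*(-2*z^2 + 7*z - 5) + z^3 - 6*z^2 + 5*z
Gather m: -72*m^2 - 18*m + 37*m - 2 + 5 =-72*m^2 + 19*m + 3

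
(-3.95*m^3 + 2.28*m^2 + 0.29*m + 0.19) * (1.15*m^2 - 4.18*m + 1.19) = -4.5425*m^5 + 19.133*m^4 - 13.8974*m^3 + 1.7195*m^2 - 0.4491*m + 0.2261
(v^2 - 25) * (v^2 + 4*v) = v^4 + 4*v^3 - 25*v^2 - 100*v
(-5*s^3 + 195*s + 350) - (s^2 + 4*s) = -5*s^3 - s^2 + 191*s + 350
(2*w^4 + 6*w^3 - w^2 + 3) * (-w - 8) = -2*w^5 - 22*w^4 - 47*w^3 + 8*w^2 - 3*w - 24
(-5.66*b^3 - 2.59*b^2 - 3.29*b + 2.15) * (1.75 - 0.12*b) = 0.6792*b^4 - 9.5942*b^3 - 4.1377*b^2 - 6.0155*b + 3.7625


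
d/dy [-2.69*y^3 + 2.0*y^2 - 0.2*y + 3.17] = -8.07*y^2 + 4.0*y - 0.2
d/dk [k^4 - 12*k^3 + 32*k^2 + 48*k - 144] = 4*k^3 - 36*k^2 + 64*k + 48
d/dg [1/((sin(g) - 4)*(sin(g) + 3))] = (-sin(2*g) + cos(g))/((sin(g) - 4)^2*(sin(g) + 3)^2)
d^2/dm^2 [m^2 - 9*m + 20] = 2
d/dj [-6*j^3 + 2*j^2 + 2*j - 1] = -18*j^2 + 4*j + 2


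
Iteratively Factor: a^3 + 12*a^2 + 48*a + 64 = (a + 4)*(a^2 + 8*a + 16) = (a + 4)^2*(a + 4)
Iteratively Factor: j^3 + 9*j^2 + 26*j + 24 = (j + 4)*(j^2 + 5*j + 6) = (j + 3)*(j + 4)*(j + 2)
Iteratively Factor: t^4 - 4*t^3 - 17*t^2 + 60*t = (t)*(t^3 - 4*t^2 - 17*t + 60) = t*(t - 3)*(t^2 - t - 20) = t*(t - 5)*(t - 3)*(t + 4)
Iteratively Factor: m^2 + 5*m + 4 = (m + 1)*(m + 4)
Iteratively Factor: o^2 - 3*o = (o)*(o - 3)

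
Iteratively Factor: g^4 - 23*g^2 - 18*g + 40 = (g - 5)*(g^3 + 5*g^2 + 2*g - 8) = (g - 5)*(g - 1)*(g^2 + 6*g + 8) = (g - 5)*(g - 1)*(g + 4)*(g + 2)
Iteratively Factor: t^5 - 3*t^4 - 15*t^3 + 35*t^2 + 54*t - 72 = (t + 2)*(t^4 - 5*t^3 - 5*t^2 + 45*t - 36) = (t - 1)*(t + 2)*(t^3 - 4*t^2 - 9*t + 36) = (t - 3)*(t - 1)*(t + 2)*(t^2 - t - 12) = (t - 4)*(t - 3)*(t - 1)*(t + 2)*(t + 3)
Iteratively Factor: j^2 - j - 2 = (j + 1)*(j - 2)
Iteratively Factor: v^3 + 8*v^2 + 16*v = (v + 4)*(v^2 + 4*v) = (v + 4)^2*(v)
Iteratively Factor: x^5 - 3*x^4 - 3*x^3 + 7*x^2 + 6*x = (x - 2)*(x^4 - x^3 - 5*x^2 - 3*x) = (x - 2)*(x + 1)*(x^3 - 2*x^2 - 3*x) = (x - 2)*(x + 1)^2*(x^2 - 3*x) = x*(x - 2)*(x + 1)^2*(x - 3)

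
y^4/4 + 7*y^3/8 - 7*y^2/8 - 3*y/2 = y*(y/4 + 1)*(y - 3/2)*(y + 1)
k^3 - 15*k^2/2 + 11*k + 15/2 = (k - 5)*(k - 3)*(k + 1/2)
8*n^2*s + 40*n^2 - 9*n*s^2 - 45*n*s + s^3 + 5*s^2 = (-8*n + s)*(-n + s)*(s + 5)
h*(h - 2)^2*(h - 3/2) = h^4 - 11*h^3/2 + 10*h^2 - 6*h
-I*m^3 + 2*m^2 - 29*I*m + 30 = (m - 5*I)*(m + 6*I)*(-I*m + 1)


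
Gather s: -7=-7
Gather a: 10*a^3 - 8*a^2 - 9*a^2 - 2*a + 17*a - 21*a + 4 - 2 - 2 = 10*a^3 - 17*a^2 - 6*a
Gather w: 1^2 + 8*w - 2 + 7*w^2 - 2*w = 7*w^2 + 6*w - 1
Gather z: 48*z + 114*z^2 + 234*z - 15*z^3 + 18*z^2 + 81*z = -15*z^3 + 132*z^2 + 363*z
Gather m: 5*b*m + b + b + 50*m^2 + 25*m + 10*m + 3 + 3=2*b + 50*m^2 + m*(5*b + 35) + 6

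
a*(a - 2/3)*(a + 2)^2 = a^4 + 10*a^3/3 + 4*a^2/3 - 8*a/3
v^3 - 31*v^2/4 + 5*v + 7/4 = (v - 7)*(v - 1)*(v + 1/4)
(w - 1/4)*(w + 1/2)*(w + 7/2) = w^3 + 15*w^2/4 + 3*w/4 - 7/16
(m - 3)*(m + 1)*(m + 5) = m^3 + 3*m^2 - 13*m - 15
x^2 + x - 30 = (x - 5)*(x + 6)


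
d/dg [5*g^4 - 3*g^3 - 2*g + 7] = 20*g^3 - 9*g^2 - 2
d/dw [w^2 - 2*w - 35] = 2*w - 2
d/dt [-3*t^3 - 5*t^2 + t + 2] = -9*t^2 - 10*t + 1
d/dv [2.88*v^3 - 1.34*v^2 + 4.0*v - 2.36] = 8.64*v^2 - 2.68*v + 4.0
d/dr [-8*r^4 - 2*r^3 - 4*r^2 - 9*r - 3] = -32*r^3 - 6*r^2 - 8*r - 9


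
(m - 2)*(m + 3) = m^2 + m - 6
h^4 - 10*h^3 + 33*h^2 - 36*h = h*(h - 4)*(h - 3)^2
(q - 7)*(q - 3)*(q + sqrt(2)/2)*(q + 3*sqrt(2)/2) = q^4 - 10*q^3 + 2*sqrt(2)*q^3 - 20*sqrt(2)*q^2 + 45*q^2/2 - 15*q + 42*sqrt(2)*q + 63/2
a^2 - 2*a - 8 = (a - 4)*(a + 2)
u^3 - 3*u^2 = u^2*(u - 3)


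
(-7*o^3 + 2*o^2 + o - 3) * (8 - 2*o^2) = 14*o^5 - 4*o^4 - 58*o^3 + 22*o^2 + 8*o - 24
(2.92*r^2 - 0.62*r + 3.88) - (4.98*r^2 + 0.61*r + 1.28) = -2.06*r^2 - 1.23*r + 2.6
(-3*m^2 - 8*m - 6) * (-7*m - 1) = 21*m^3 + 59*m^2 + 50*m + 6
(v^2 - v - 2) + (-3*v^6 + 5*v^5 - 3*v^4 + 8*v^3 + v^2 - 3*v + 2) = -3*v^6 + 5*v^5 - 3*v^4 + 8*v^3 + 2*v^2 - 4*v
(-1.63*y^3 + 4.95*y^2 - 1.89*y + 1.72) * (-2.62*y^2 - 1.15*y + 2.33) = 4.2706*y^5 - 11.0945*y^4 - 4.5386*y^3 + 9.2006*y^2 - 6.3817*y + 4.0076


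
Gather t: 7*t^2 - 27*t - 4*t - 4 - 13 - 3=7*t^2 - 31*t - 20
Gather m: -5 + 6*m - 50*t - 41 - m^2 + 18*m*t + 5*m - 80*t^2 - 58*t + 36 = -m^2 + m*(18*t + 11) - 80*t^2 - 108*t - 10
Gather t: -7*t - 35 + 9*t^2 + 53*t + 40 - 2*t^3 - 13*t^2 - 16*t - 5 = -2*t^3 - 4*t^2 + 30*t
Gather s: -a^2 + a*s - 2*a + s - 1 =-a^2 - 2*a + s*(a + 1) - 1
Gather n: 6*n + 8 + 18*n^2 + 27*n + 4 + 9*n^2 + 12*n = 27*n^2 + 45*n + 12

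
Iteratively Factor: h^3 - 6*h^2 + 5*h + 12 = (h - 3)*(h^2 - 3*h - 4) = (h - 4)*(h - 3)*(h + 1)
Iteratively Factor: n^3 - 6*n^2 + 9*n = (n)*(n^2 - 6*n + 9) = n*(n - 3)*(n - 3)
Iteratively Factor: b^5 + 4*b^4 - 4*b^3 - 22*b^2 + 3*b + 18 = (b + 3)*(b^4 + b^3 - 7*b^2 - b + 6) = (b + 1)*(b + 3)*(b^3 - 7*b + 6) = (b - 1)*(b + 1)*(b + 3)*(b^2 + b - 6) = (b - 2)*(b - 1)*(b + 1)*(b + 3)*(b + 3)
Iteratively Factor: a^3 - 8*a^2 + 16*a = (a - 4)*(a^2 - 4*a) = (a - 4)^2*(a)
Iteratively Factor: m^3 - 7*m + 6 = (m - 1)*(m^2 + m - 6) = (m - 2)*(m - 1)*(m + 3)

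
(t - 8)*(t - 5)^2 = t^3 - 18*t^2 + 105*t - 200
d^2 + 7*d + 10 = (d + 2)*(d + 5)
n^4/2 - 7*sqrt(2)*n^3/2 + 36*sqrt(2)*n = n*(n/2 + sqrt(2))*(n - 6*sqrt(2))*(n - 3*sqrt(2))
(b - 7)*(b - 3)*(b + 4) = b^3 - 6*b^2 - 19*b + 84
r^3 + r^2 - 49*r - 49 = (r - 7)*(r + 1)*(r + 7)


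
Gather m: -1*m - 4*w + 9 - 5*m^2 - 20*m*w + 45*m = -5*m^2 + m*(44 - 20*w) - 4*w + 9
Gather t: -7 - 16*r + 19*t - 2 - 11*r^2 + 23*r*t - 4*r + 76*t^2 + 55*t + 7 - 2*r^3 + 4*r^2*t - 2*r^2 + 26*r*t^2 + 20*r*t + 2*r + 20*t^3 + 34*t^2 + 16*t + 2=-2*r^3 - 13*r^2 - 18*r + 20*t^3 + t^2*(26*r + 110) + t*(4*r^2 + 43*r + 90)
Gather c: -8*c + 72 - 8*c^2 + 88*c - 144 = -8*c^2 + 80*c - 72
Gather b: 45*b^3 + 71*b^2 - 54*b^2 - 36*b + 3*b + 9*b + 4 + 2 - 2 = 45*b^3 + 17*b^2 - 24*b + 4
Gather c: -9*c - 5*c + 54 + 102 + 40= 196 - 14*c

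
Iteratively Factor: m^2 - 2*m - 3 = (m + 1)*(m - 3)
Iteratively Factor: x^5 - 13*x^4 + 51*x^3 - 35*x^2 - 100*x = (x - 5)*(x^4 - 8*x^3 + 11*x^2 + 20*x) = x*(x - 5)*(x^3 - 8*x^2 + 11*x + 20) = x*(x - 5)^2*(x^2 - 3*x - 4) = x*(x - 5)^2*(x - 4)*(x + 1)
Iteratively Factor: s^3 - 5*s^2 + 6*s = (s - 3)*(s^2 - 2*s) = s*(s - 3)*(s - 2)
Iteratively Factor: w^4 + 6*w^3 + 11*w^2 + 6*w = (w + 2)*(w^3 + 4*w^2 + 3*w) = (w + 1)*(w + 2)*(w^2 + 3*w) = (w + 1)*(w + 2)*(w + 3)*(w)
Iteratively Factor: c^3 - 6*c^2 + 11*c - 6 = (c - 3)*(c^2 - 3*c + 2) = (c - 3)*(c - 1)*(c - 2)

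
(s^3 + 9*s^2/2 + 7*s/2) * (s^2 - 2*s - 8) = s^5 + 5*s^4/2 - 27*s^3/2 - 43*s^2 - 28*s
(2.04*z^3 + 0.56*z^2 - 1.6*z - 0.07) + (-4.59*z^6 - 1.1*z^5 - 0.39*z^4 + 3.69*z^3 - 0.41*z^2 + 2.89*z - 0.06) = -4.59*z^6 - 1.1*z^5 - 0.39*z^4 + 5.73*z^3 + 0.15*z^2 + 1.29*z - 0.13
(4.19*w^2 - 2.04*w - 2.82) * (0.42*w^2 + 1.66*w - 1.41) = 1.7598*w^4 + 6.0986*w^3 - 10.4787*w^2 - 1.8048*w + 3.9762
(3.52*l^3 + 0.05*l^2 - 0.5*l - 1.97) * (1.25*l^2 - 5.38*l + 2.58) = 4.4*l^5 - 18.8751*l^4 + 8.1876*l^3 + 0.3565*l^2 + 9.3086*l - 5.0826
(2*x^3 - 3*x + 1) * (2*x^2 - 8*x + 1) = 4*x^5 - 16*x^4 - 4*x^3 + 26*x^2 - 11*x + 1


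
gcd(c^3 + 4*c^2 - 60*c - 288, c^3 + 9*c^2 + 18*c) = c + 6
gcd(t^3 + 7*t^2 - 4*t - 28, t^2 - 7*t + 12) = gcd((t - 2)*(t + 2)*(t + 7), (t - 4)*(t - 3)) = 1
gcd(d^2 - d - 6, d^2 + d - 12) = d - 3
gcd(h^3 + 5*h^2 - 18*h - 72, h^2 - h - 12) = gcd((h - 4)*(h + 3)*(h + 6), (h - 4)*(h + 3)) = h^2 - h - 12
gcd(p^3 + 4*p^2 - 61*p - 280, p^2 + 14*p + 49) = p + 7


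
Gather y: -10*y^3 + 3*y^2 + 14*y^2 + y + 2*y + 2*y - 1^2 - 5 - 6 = -10*y^3 + 17*y^2 + 5*y - 12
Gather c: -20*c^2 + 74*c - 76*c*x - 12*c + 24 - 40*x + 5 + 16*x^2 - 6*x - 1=-20*c^2 + c*(62 - 76*x) + 16*x^2 - 46*x + 28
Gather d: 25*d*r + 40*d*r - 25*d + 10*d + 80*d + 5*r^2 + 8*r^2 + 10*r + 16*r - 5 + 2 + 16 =d*(65*r + 65) + 13*r^2 + 26*r + 13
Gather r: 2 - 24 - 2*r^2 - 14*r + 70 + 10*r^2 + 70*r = 8*r^2 + 56*r + 48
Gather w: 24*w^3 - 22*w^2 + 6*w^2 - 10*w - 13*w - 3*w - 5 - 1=24*w^3 - 16*w^2 - 26*w - 6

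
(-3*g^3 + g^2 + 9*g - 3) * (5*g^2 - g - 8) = -15*g^5 + 8*g^4 + 68*g^3 - 32*g^2 - 69*g + 24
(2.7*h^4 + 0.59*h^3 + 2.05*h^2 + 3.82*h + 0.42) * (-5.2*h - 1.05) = -14.04*h^5 - 5.903*h^4 - 11.2795*h^3 - 22.0165*h^2 - 6.195*h - 0.441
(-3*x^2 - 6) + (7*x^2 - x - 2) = 4*x^2 - x - 8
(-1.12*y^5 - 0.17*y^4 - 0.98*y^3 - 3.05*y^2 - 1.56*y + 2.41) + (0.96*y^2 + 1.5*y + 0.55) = -1.12*y^5 - 0.17*y^4 - 0.98*y^3 - 2.09*y^2 - 0.0600000000000001*y + 2.96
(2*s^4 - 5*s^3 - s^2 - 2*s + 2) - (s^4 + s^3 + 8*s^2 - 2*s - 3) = s^4 - 6*s^3 - 9*s^2 + 5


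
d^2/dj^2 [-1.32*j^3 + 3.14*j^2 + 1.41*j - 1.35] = 6.28 - 7.92*j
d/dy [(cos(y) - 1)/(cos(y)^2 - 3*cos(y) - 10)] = (cos(y)^2 - 2*cos(y) + 13)*sin(y)/(sin(y)^2 + 3*cos(y) + 9)^2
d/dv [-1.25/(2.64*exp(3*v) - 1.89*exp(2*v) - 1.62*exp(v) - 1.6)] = (9.9*exp(2*v) - 4.725*exp(v) - 2.025)*exp(v)/(-2.64*exp(3*v) + 1.89*exp(2*v) + 1.62*exp(v) + 1.6)^2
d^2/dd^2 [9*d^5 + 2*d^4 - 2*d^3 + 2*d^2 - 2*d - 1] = 180*d^3 + 24*d^2 - 12*d + 4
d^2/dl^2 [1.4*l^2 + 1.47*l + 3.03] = 2.80000000000000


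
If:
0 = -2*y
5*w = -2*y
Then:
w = 0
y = 0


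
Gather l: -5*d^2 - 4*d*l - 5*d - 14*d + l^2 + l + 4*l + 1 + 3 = -5*d^2 - 19*d + l^2 + l*(5 - 4*d) + 4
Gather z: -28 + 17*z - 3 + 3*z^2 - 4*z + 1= 3*z^2 + 13*z - 30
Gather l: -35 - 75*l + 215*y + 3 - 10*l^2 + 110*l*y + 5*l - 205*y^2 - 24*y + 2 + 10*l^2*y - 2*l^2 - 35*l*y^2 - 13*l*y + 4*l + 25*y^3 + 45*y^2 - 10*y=l^2*(10*y - 12) + l*(-35*y^2 + 97*y - 66) + 25*y^3 - 160*y^2 + 181*y - 30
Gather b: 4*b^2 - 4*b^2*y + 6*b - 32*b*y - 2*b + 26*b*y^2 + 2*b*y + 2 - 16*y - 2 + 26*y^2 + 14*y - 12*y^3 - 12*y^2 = b^2*(4 - 4*y) + b*(26*y^2 - 30*y + 4) - 12*y^3 + 14*y^2 - 2*y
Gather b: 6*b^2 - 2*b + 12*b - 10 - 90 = 6*b^2 + 10*b - 100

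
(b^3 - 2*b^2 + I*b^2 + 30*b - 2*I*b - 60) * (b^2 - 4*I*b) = b^5 - 2*b^4 - 3*I*b^4 + 34*b^3 + 6*I*b^3 - 68*b^2 - 120*I*b^2 + 240*I*b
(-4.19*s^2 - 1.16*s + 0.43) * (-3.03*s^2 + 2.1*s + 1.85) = 12.6957*s^4 - 5.2842*s^3 - 11.4904*s^2 - 1.243*s + 0.7955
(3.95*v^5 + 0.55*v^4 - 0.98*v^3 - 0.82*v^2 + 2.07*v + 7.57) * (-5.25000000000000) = -20.7375*v^5 - 2.8875*v^4 + 5.145*v^3 + 4.305*v^2 - 10.8675*v - 39.7425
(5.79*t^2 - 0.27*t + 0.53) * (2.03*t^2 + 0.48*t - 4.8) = 11.7537*t^4 + 2.2311*t^3 - 26.8457*t^2 + 1.5504*t - 2.544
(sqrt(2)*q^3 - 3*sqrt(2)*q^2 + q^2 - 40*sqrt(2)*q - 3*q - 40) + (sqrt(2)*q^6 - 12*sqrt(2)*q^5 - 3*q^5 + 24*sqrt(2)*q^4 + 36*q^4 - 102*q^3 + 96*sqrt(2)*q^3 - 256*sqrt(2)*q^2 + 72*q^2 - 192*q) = sqrt(2)*q^6 - 12*sqrt(2)*q^5 - 3*q^5 + 24*sqrt(2)*q^4 + 36*q^4 - 102*q^3 + 97*sqrt(2)*q^3 - 259*sqrt(2)*q^2 + 73*q^2 - 195*q - 40*sqrt(2)*q - 40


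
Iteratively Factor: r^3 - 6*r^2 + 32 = (r + 2)*(r^2 - 8*r + 16) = (r - 4)*(r + 2)*(r - 4)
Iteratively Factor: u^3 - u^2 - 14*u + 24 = (u + 4)*(u^2 - 5*u + 6) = (u - 3)*(u + 4)*(u - 2)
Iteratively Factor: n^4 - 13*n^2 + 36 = (n + 3)*(n^3 - 3*n^2 - 4*n + 12) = (n - 3)*(n + 3)*(n^2 - 4) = (n - 3)*(n - 2)*(n + 3)*(n + 2)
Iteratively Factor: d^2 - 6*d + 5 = (d - 5)*(d - 1)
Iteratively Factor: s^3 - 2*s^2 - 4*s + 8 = (s + 2)*(s^2 - 4*s + 4) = (s - 2)*(s + 2)*(s - 2)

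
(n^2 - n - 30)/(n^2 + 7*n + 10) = (n - 6)/(n + 2)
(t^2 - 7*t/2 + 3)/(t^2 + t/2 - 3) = (t - 2)/(t + 2)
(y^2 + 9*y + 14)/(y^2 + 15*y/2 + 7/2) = 2*(y + 2)/(2*y + 1)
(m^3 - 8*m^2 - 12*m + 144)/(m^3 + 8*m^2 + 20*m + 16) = (m^2 - 12*m + 36)/(m^2 + 4*m + 4)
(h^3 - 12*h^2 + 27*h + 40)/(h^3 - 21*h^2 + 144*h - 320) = (h + 1)/(h - 8)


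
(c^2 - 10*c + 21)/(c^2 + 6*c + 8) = (c^2 - 10*c + 21)/(c^2 + 6*c + 8)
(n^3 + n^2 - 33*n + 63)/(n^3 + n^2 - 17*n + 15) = (n^2 + 4*n - 21)/(n^2 + 4*n - 5)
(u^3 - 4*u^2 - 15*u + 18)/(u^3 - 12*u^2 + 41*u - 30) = (u + 3)/(u - 5)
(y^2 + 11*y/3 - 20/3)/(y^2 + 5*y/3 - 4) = (y + 5)/(y + 3)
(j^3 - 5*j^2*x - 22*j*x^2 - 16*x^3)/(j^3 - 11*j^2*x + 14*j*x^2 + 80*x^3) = (-j - x)/(-j + 5*x)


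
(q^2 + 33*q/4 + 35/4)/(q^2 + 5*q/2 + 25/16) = 4*(q + 7)/(4*q + 5)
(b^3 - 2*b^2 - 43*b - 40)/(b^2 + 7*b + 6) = (b^2 - 3*b - 40)/(b + 6)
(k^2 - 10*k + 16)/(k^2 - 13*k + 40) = (k - 2)/(k - 5)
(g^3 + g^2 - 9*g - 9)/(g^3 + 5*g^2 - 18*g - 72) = (g^2 - 2*g - 3)/(g^2 + 2*g - 24)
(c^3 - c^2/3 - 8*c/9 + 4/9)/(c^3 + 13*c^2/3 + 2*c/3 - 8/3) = (c - 2/3)/(c + 4)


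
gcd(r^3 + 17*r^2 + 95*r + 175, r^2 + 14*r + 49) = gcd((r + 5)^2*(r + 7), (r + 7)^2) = r + 7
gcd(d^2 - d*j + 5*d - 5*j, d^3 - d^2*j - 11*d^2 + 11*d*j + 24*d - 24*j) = d - j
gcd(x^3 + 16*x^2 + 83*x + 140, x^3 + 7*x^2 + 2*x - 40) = x^2 + 9*x + 20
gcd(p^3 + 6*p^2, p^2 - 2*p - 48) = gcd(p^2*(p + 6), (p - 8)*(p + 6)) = p + 6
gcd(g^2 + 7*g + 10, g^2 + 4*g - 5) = g + 5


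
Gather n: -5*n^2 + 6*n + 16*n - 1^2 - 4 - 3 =-5*n^2 + 22*n - 8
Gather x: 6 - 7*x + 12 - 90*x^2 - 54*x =-90*x^2 - 61*x + 18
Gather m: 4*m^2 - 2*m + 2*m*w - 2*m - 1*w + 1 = 4*m^2 + m*(2*w - 4) - w + 1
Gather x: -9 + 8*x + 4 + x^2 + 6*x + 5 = x^2 + 14*x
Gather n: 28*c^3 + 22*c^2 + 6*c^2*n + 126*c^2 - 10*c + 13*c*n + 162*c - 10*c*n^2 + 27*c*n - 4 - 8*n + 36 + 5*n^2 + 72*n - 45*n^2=28*c^3 + 148*c^2 + 152*c + n^2*(-10*c - 40) + n*(6*c^2 + 40*c + 64) + 32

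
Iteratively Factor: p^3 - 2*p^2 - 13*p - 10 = (p + 2)*(p^2 - 4*p - 5) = (p + 1)*(p + 2)*(p - 5)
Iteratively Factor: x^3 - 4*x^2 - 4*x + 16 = (x + 2)*(x^2 - 6*x + 8) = (x - 4)*(x + 2)*(x - 2)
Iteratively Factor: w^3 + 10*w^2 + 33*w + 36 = (w + 4)*(w^2 + 6*w + 9) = (w + 3)*(w + 4)*(w + 3)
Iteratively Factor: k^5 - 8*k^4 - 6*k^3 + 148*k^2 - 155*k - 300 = (k + 1)*(k^4 - 9*k^3 + 3*k^2 + 145*k - 300) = (k - 3)*(k + 1)*(k^3 - 6*k^2 - 15*k + 100) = (k - 5)*(k - 3)*(k + 1)*(k^2 - k - 20) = (k - 5)^2*(k - 3)*(k + 1)*(k + 4)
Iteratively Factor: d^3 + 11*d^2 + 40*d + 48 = (d + 4)*(d^2 + 7*d + 12) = (d + 4)^2*(d + 3)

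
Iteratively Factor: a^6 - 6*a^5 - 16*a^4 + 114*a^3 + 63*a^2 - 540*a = (a)*(a^5 - 6*a^4 - 16*a^3 + 114*a^2 + 63*a - 540) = a*(a - 3)*(a^4 - 3*a^3 - 25*a^2 + 39*a + 180) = a*(a - 4)*(a - 3)*(a^3 + a^2 - 21*a - 45) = a*(a - 5)*(a - 4)*(a - 3)*(a^2 + 6*a + 9) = a*(a - 5)*(a - 4)*(a - 3)*(a + 3)*(a + 3)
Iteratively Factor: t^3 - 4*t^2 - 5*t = (t + 1)*(t^2 - 5*t) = t*(t + 1)*(t - 5)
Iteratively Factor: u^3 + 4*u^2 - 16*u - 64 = (u + 4)*(u^2 - 16) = (u - 4)*(u + 4)*(u + 4)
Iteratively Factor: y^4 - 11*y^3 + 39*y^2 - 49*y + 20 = (y - 4)*(y^3 - 7*y^2 + 11*y - 5) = (y - 4)*(y - 1)*(y^2 - 6*y + 5) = (y - 5)*(y - 4)*(y - 1)*(y - 1)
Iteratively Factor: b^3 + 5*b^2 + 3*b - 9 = (b + 3)*(b^2 + 2*b - 3) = (b - 1)*(b + 3)*(b + 3)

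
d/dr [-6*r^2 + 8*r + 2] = 8 - 12*r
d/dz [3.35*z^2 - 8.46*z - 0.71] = 6.7*z - 8.46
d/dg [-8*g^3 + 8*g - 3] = 8 - 24*g^2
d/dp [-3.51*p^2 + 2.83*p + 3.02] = 2.83 - 7.02*p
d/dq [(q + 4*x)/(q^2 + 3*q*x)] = (q*(q + 3*x) - (q + 4*x)*(2*q + 3*x))/(q^2*(q + 3*x)^2)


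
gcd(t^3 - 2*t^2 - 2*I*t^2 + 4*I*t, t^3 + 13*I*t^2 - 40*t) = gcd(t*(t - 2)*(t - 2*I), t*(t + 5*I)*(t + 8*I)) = t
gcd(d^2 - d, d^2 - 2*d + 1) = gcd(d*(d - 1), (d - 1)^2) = d - 1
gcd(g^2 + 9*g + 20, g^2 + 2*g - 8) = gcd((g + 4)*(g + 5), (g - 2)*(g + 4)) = g + 4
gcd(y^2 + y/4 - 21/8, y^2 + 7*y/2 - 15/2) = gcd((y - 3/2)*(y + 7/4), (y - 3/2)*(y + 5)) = y - 3/2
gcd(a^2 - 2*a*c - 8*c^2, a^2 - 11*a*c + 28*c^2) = a - 4*c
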